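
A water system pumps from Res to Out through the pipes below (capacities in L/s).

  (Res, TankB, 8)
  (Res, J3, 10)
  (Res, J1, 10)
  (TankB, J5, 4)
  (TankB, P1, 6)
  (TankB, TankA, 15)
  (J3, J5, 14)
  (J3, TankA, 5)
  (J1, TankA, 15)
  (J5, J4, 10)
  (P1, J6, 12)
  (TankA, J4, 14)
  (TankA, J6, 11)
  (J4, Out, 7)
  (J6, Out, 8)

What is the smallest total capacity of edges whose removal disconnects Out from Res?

Augment Res→TankB→J5→J4→Out: bottleneck 4, flow now 4.
Augment Res→TankB→P1→J6→Out: bottleneck 4, flow now 8.
Augment Res→J3→J5→J4→Out: bottleneck 3, flow now 11.
Augment Res→J3→TankA→J6→Out: bottleneck 4, flow now 15.
No augmenting path remains; maximum flow = 15.
By max-flow min-cut, the minimum cut capacity equals the max flow.
In the residual graph, reachable from Res: {Res, TankB, J3, J1, J5, P1, TankA, J4, J6}.
Min-cut edges: J4→Out (7), J6→Out (8); capacity 7 + 8 = 15.

15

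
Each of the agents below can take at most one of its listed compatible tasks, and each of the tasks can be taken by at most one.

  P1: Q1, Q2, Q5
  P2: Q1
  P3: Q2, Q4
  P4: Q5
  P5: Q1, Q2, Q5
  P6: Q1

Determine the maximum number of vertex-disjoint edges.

4

Unit-capacity flow: source→left, listed edges, right→sink; max matching = max flow.
Augmenting path P1→Q1 (+1); matched 1.
Augmenting path P3→Q2 (+1); matched 2.
Augmenting path P4→Q5 (+1); matched 3.
Augmenting path P5→Q2→P3→Q4 (+1); matched 4.
No augmenting path remains; maximum matching = 4.
König certificate: {P3, Q1, Q2, Q5} is a vertex cover of size 4 (every listed pair touches it), so no matching can be larger.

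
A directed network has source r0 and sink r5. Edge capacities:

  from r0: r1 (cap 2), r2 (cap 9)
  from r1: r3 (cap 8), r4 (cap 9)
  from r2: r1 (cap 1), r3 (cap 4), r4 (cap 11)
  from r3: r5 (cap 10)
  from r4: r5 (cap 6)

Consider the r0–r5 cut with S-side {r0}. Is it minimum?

Given cut capacity: 2 + 9 = 11.
Augment r0→r1→r3→r5: bottleneck 2, flow now 2.
Augment r0→r2→r3→r5: bottleneck 4, flow now 6.
Augment r0→r2→r4→r5: bottleneck 5, flow now 11.
No augmenting path remains; maximum flow = 11.
Cut capacity 11 equals the max flow, so it is a minimum cut.

Yes — it is a minimum cut (capacity 11).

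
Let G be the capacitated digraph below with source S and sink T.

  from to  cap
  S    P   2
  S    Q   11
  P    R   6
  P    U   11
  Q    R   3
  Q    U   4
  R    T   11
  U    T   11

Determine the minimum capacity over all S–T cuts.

Augment S→P→R→T: bottleneck 2, flow now 2.
Augment S→Q→R→T: bottleneck 3, flow now 5.
Augment S→Q→U→T: bottleneck 4, flow now 9.
No augmenting path remains; maximum flow = 9.
By max-flow min-cut, the minimum cut capacity equals the max flow.
In the residual graph, reachable from S: {S, Q}.
Min-cut edges: S→P (2), Q→R (3), Q→U (4); capacity 2 + 3 + 4 = 9.

9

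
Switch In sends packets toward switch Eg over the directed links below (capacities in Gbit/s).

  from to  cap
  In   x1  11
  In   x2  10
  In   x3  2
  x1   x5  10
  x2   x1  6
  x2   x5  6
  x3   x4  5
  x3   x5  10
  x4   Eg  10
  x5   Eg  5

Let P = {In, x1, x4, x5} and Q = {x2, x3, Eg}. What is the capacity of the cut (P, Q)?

Edges leaving {In, x1, x4, x5}: In→x2 (10), In→x3 (2), x4→Eg (10), x5→Eg (5).
Cut capacity = 10 + 2 + 10 + 5 = 27.

27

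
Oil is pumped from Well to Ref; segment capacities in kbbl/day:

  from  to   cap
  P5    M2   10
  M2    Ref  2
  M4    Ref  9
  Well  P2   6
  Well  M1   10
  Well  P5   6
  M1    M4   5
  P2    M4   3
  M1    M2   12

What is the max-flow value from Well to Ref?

Augment Well→P5→M2→Ref: bottleneck 2, flow now 2.
Augment Well→P2→M4→Ref: bottleneck 3, flow now 5.
Augment Well→M1→M4→Ref: bottleneck 5, flow now 10.
No augmenting path remains; maximum flow = 10.
In the residual graph, reachable from Well: {Well, P5, P2, M1, M2}.
Min-cut edges: P2→M4 (3), M1→M4 (5), M2→Ref (2); capacity 3 + 5 + 2 = 10.
This cut is saturated, so no flow can exceed 10.

10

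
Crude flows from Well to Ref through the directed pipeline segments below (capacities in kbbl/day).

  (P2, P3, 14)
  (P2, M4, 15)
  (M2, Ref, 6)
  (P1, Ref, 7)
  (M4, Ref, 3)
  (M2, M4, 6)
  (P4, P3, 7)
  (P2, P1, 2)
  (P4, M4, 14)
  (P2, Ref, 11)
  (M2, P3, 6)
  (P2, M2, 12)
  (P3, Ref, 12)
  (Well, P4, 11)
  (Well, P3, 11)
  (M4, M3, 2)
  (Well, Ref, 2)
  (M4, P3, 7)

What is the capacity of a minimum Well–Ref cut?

17

Augment Well→Ref: bottleneck 2, flow now 2.
Augment Well→P3→Ref: bottleneck 11, flow now 13.
Augment Well→P4→M4→Ref: bottleneck 3, flow now 16.
Augment Well→P4→P3→Ref: bottleneck 1, flow now 17.
No augmenting path remains; maximum flow = 17.
By max-flow min-cut, the minimum cut capacity equals the max flow.
In the residual graph, reachable from Well: {Well, P4, M4, P3, M3}.
Min-cut edges: Well→Ref (2), M4→Ref (3), P3→Ref (12); capacity 2 + 3 + 12 = 17.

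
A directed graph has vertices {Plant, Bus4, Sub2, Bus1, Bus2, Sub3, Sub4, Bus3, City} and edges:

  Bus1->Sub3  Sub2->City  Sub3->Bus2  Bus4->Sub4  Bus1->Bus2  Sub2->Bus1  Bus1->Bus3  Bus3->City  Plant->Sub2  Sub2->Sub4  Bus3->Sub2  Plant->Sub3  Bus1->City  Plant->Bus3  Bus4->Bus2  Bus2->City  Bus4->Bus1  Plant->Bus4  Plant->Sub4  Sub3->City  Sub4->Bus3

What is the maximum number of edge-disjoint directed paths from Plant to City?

Assign every edge capacity 1; by Menger, the answer equals the max flow.
Path Plant→Sub2→City (+1); total 1.
Path Plant→Sub3→City (+1); total 2.
Path Plant→Bus3→City (+1); total 3.
Path Plant→Bus4→Bus1→City (+1); total 4.
Path Plant→Sub4→Bus3→Sub2→Bus1→Bus2→City (+1); total 5.
No residual Plant→City path; max flow = 5.
Certifying cut of size 5: {Plant→Bus3, Plant→Bus4, Plant→Sub2, Plant→Sub3, Plant→Sub4}.

5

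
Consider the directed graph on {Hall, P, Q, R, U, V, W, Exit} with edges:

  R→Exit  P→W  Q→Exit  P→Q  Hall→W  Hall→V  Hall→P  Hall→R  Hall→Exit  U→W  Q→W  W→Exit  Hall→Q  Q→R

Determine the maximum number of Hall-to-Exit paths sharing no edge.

4

Assign every edge capacity 1; by Menger, the answer equals the max flow.
Path Hall→Exit (+1); total 1.
Path Hall→Q→Exit (+1); total 2.
Path Hall→R→Exit (+1); total 3.
Path Hall→W→Exit (+1); total 4.
No residual Hall→Exit path; max flow = 4.
Certifying cut of size 4: {Hall→Exit, Q→Exit, R→Exit, W→Exit}.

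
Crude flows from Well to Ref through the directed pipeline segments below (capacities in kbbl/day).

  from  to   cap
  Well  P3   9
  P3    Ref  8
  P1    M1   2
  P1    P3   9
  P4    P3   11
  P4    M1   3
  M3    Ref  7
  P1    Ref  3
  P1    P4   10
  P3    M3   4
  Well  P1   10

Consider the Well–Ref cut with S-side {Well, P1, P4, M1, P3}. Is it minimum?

Given cut capacity: 3 + 4 + 8 = 15.
Augment Well→P1→Ref: bottleneck 3, flow now 3.
Augment Well→P3→Ref: bottleneck 8, flow now 11.
Augment Well→P3→M3→Ref: bottleneck 1, flow now 12.
Augment Well→P1→P3→M3→Ref: bottleneck 3, flow now 15.
No augmenting path remains; maximum flow = 15.
Cut capacity 15 equals the max flow, so it is a minimum cut.

Yes — it is a minimum cut (capacity 15).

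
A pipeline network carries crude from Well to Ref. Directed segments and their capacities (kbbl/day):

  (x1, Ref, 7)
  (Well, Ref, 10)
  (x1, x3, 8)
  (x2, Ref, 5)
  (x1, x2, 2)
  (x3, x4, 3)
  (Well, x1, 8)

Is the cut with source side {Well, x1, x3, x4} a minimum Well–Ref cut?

No — its capacity is 19, but the minimum cut has capacity 18.

Given cut capacity: 10 + 2 + 7 = 19.
Augment Well→Ref: bottleneck 10, flow now 10.
Augment Well→x1→Ref: bottleneck 7, flow now 17.
Augment Well→x1→x2→Ref: bottleneck 1, flow now 18.
No augmenting path remains; maximum flow = 18.
In the residual graph, reachable from Well: {Well}.
Min-cut edges: Well→x1 (8), Well→Ref (10); capacity 8 + 10 = 18.
Cut capacity 19 exceeds the max flow 18, so it is not minimum.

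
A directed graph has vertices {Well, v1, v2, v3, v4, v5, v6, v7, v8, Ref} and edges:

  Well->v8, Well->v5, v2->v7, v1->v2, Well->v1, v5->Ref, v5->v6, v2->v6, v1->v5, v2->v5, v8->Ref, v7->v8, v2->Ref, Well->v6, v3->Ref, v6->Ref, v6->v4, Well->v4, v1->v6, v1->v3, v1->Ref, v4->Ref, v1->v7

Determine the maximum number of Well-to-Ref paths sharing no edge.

5

Assign every edge capacity 1; by Menger, the answer equals the max flow.
Path Well→v1→Ref (+1); total 1.
Path Well→v4→Ref (+1); total 2.
Path Well→v5→Ref (+1); total 3.
Path Well→v6→Ref (+1); total 4.
Path Well→v8→Ref (+1); total 5.
No residual Well→Ref path; max flow = 5.
Certifying cut of size 5: {Well→v1, Well→v4, Well→v5, Well→v6, Well→v8}.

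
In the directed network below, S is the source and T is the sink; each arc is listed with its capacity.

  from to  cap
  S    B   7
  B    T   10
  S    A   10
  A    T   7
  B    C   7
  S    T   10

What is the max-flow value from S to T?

24

Augment S→T: bottleneck 10, flow now 10.
Augment S→A→T: bottleneck 7, flow now 17.
Augment S→B→T: bottleneck 7, flow now 24.
No augmenting path remains; maximum flow = 24.
In the residual graph, reachable from S: {S, A}.
Min-cut edges: S→B (7), S→T (10), A→T (7); capacity 7 + 10 + 7 = 24.
This cut is saturated, so no flow can exceed 24.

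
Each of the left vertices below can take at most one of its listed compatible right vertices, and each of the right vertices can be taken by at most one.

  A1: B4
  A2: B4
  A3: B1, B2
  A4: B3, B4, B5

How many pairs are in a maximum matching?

3

Unit-capacity flow: source→left, listed edges, right→sink; max matching = max flow.
Augmenting path A1→B4 (+1); matched 1.
Augmenting path A3→B1 (+1); matched 2.
Augmenting path A4→B3 (+1); matched 3.
No augmenting path remains; maximum matching = 3.
König certificate: {A3, A4, B4} is a vertex cover of size 3 (every listed pair touches it), so no matching can be larger.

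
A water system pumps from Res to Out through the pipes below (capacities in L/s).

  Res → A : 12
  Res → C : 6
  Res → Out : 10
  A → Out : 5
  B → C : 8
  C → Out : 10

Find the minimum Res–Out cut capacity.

21

Augment Res→Out: bottleneck 10, flow now 10.
Augment Res→A→Out: bottleneck 5, flow now 15.
Augment Res→C→Out: bottleneck 6, flow now 21.
No augmenting path remains; maximum flow = 21.
By max-flow min-cut, the minimum cut capacity equals the max flow.
In the residual graph, reachable from Res: {Res, A}.
Min-cut edges: Res→C (6), Res→Out (10), A→Out (5); capacity 6 + 10 + 5 = 21.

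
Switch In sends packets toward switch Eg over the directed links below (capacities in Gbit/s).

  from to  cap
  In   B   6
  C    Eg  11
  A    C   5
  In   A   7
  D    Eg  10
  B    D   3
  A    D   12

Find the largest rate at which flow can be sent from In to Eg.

10

Augment In→A→C→Eg: bottleneck 5, flow now 5.
Augment In→A→D→Eg: bottleneck 2, flow now 7.
Augment In→B→D→Eg: bottleneck 3, flow now 10.
No augmenting path remains; maximum flow = 10.
In the residual graph, reachable from In: {In, B}.
Min-cut edges: In→A (7), B→D (3); capacity 7 + 3 = 10.
This cut is saturated, so no flow can exceed 10.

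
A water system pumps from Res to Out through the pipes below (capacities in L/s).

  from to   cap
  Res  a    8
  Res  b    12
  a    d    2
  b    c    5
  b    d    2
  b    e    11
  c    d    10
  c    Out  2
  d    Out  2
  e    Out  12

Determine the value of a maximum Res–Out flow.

14

Augment Res→a→d→Out: bottleneck 2, flow now 2.
Augment Res→b→c→Out: bottleneck 2, flow now 4.
Augment Res→b→e→Out: bottleneck 10, flow now 14.
No augmenting path remains; maximum flow = 14.
In the residual graph, reachable from Res: {Res, a}.
Min-cut edges: Res→b (12), a→d (2); capacity 12 + 2 = 14.
This cut is saturated, so no flow can exceed 14.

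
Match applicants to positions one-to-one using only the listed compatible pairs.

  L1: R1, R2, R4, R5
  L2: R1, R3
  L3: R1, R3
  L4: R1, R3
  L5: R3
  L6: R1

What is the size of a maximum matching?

3

Unit-capacity flow: source→left, listed edges, right→sink; max matching = max flow.
Augmenting path L1→R1 (+1); matched 1.
Augmenting path L2→R3 (+1); matched 2.
Augmenting path L3→R1→L1→R2 (+1); matched 3.
No augmenting path remains; maximum matching = 3.
König certificate: {L1, R1, R3} is a vertex cover of size 3 (every listed pair touches it), so no matching can be larger.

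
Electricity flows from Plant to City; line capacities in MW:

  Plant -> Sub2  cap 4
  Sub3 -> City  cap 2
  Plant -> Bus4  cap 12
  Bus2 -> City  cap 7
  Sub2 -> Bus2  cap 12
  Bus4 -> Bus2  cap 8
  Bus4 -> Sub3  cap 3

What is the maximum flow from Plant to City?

Augment Plant→Sub2→Bus2→City: bottleneck 4, flow now 4.
Augment Plant→Bus4→Sub3→City: bottleneck 2, flow now 6.
Augment Plant→Bus4→Bus2→City: bottleneck 3, flow now 9.
No augmenting path remains; maximum flow = 9.
In the residual graph, reachable from Plant: {Plant, Sub2, Bus4, Sub3, Bus2}.
Min-cut edges: Sub3→City (2), Bus2→City (7); capacity 2 + 7 = 9.
This cut is saturated, so no flow can exceed 9.

9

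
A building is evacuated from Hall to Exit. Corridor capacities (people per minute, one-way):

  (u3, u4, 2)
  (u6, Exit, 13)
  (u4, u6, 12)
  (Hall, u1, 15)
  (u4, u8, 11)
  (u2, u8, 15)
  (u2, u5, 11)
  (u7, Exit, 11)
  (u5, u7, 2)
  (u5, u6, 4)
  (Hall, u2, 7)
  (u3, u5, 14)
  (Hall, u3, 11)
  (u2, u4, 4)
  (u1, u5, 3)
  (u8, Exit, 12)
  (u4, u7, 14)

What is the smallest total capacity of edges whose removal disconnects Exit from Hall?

15

Augment Hall→u2→u8→Exit: bottleneck 7, flow now 7.
Augment Hall→u1→u5→u6→Exit: bottleneck 3, flow now 10.
Augment Hall→u3→u4→u6→Exit: bottleneck 2, flow now 12.
Augment Hall→u3→u5→u6→Exit: bottleneck 1, flow now 13.
Augment Hall→u3→u5→u7→Exit: bottleneck 2, flow now 15.
No augmenting path remains; maximum flow = 15.
By max-flow min-cut, the minimum cut capacity equals the max flow.
In the residual graph, reachable from Hall: {Hall, u1, u3, u5}.
Min-cut edges: Hall→u2 (7), u3→u4 (2), u5→u6 (4), u5→u7 (2); capacity 7 + 2 + 4 + 2 = 15.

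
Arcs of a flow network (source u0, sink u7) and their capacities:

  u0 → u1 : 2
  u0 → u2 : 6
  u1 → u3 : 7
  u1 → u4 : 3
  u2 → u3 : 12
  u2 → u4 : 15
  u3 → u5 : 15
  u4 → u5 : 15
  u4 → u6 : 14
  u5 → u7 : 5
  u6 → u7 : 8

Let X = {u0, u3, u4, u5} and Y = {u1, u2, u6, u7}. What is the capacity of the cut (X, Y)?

Edges leaving {u0, u3, u4, u5}: u0→u1 (2), u0→u2 (6), u4→u6 (14), u5→u7 (5).
Cut capacity = 2 + 6 + 14 + 5 = 27.

27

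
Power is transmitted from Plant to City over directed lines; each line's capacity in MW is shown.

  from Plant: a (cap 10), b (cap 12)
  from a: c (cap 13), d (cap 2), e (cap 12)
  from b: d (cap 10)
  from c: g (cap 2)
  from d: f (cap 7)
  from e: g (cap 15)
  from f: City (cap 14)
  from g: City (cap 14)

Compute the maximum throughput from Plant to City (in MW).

17

Augment Plant→a→c→g→City: bottleneck 2, flow now 2.
Augment Plant→a→d→f→City: bottleneck 2, flow now 4.
Augment Plant→a→e→g→City: bottleneck 6, flow now 10.
Augment Plant→b→d→f→City: bottleneck 5, flow now 15.
Augment Plant→b→d→a→e→g→City: bottleneck 2, flow now 17. (uses reverse residual edge)
No augmenting path remains; maximum flow = 17.
In the residual graph, reachable from Plant: {Plant, b, d}.
Min-cut edges: Plant→a (10), d→f (7); capacity 10 + 7 = 17.
This cut is saturated, so no flow can exceed 17.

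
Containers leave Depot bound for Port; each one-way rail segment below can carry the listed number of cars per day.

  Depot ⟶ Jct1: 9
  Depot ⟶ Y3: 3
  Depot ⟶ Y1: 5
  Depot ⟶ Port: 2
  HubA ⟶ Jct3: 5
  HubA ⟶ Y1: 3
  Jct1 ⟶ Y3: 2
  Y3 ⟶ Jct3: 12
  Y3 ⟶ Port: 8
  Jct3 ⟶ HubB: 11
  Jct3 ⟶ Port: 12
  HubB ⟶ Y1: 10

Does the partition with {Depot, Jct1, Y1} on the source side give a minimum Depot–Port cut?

Given cut capacity: 3 + 2 + 2 = 7.
Augment Depot→Port: bottleneck 2, flow now 2.
Augment Depot→Y3→Port: bottleneck 3, flow now 5.
Augment Depot→Jct1→Y3→Port: bottleneck 2, flow now 7.
No augmenting path remains; maximum flow = 7.
Cut capacity 7 equals the max flow, so it is a minimum cut.

Yes — it is a minimum cut (capacity 7).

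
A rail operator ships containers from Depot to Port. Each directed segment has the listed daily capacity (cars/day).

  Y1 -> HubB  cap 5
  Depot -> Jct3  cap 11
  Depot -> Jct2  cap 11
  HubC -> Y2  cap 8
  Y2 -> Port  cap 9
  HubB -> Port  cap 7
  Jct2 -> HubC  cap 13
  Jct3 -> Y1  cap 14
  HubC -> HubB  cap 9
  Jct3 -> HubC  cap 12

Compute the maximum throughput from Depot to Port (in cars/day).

15

Augment Depot→Jct3→Y1→HubB→Port: bottleneck 5, flow now 5.
Augment Depot→Jct3→HubC→HubB→Port: bottleneck 2, flow now 7.
Augment Depot→Jct3→HubC→Y2→Port: bottleneck 4, flow now 11.
Augment Depot→Jct2→HubC→Y2→Port: bottleneck 4, flow now 15.
No augmenting path remains; maximum flow = 15.
In the residual graph, reachable from Depot: {Depot, Jct3, Jct2, Y1, HubC, HubB}.
Min-cut edges: HubC→Y2 (8), HubB→Port (7); capacity 8 + 7 = 15.
This cut is saturated, so no flow can exceed 15.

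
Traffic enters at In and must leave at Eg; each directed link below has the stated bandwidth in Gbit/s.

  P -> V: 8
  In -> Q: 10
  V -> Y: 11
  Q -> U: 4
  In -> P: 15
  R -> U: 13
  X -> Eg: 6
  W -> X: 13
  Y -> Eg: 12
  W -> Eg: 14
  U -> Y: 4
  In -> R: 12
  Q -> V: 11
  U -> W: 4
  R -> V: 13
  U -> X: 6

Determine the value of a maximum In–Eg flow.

22

Augment In→P→V→Y→Eg: bottleneck 8, flow now 8.
Augment In→Q→U→W→Eg: bottleneck 4, flow now 12.
Augment In→Q→V→Y→Eg: bottleneck 3, flow now 15.
Augment In→R→U→X→Eg: bottleneck 6, flow now 21.
Augment In→R→U→Y→Eg: bottleneck 1, flow now 22.
No augmenting path remains; maximum flow = 22.
In the residual graph, reachable from In: {In, P, Q, R, U, V, Y}.
Min-cut edges: U→W (4), U→X (6), Y→Eg (12); capacity 4 + 6 + 12 = 22.
This cut is saturated, so no flow can exceed 22.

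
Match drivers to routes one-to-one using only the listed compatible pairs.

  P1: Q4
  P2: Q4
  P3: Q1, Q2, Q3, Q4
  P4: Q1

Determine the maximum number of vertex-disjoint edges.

Unit-capacity flow: source→left, listed edges, right→sink; max matching = max flow.
Augmenting path P1→Q4 (+1); matched 1.
Augmenting path P3→Q1 (+1); matched 2.
Augmenting path P4→Q1→P3→Q2 (+1); matched 3.
No augmenting path remains; maximum matching = 3.
König certificate: {P3, P4, Q4} is a vertex cover of size 3 (every listed pair touches it), so no matching can be larger.

3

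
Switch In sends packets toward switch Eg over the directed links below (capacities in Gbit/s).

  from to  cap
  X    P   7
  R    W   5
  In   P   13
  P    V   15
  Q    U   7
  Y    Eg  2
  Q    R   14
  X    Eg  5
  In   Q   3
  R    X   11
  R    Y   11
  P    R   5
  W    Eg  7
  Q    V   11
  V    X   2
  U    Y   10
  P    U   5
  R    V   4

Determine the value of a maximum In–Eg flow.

Augment In→P→R→W→Eg: bottleneck 5, flow now 5.
Augment In→P→U→Y→Eg: bottleneck 2, flow now 7.
Augment In→P→V→X→Eg: bottleneck 2, flow now 9.
Augment In→Q→R→X→Eg: bottleneck 3, flow now 12.
No augmenting path remains; maximum flow = 12.
In the residual graph, reachable from In: {In, P, U, V, Y}.
Min-cut edges: In→Q (3), P→R (5), V→X (2), Y→Eg (2); capacity 3 + 5 + 2 + 2 = 12.
This cut is saturated, so no flow can exceed 12.

12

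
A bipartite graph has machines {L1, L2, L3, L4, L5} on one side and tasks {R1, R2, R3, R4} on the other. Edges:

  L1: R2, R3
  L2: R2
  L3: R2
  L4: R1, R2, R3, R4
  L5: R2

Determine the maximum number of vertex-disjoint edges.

3

Unit-capacity flow: source→left, listed edges, right→sink; max matching = max flow.
Augmenting path L1→R2 (+1); matched 1.
Augmenting path L4→R1 (+1); matched 2.
Augmenting path L2→R2→L1→R3 (+1); matched 3.
No augmenting path remains; maximum matching = 3.
König certificate: {L1, L4, R2} is a vertex cover of size 3 (every listed pair touches it), so no matching can be larger.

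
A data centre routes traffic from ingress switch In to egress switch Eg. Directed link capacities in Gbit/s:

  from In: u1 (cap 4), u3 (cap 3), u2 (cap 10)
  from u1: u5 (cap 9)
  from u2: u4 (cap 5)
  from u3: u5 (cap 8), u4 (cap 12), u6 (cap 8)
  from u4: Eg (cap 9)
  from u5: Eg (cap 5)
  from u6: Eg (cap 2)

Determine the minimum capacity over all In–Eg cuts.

12

Augment In→u1→u5→Eg: bottleneck 4, flow now 4.
Augment In→u2→u4→Eg: bottleneck 5, flow now 9.
Augment In→u3→u4→Eg: bottleneck 3, flow now 12.
No augmenting path remains; maximum flow = 12.
By max-flow min-cut, the minimum cut capacity equals the max flow.
In the residual graph, reachable from In: {In, u2}.
Min-cut edges: In→u1 (4), In→u3 (3), u2→u4 (5); capacity 4 + 3 + 5 = 12.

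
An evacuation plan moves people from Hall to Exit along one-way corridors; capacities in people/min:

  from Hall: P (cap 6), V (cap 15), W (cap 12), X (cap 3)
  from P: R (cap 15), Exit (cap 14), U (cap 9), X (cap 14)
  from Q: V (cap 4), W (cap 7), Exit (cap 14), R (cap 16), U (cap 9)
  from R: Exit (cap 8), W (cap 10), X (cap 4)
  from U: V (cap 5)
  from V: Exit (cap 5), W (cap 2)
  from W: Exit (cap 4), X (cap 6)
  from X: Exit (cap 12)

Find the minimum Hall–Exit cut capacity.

24

Augment Hall→P→Exit: bottleneck 6, flow now 6.
Augment Hall→V→Exit: bottleneck 5, flow now 11.
Augment Hall→W→Exit: bottleneck 4, flow now 15.
Augment Hall→X→Exit: bottleneck 3, flow now 18.
Augment Hall→W→X→Exit: bottleneck 6, flow now 24.
No augmenting path remains; maximum flow = 24.
By max-flow min-cut, the minimum cut capacity equals the max flow.
In the residual graph, reachable from Hall: {Hall, V, W}.
Min-cut edges: Hall→P (6), Hall→X (3), V→Exit (5), W→X (6), W→Exit (4); capacity 6 + 3 + 5 + 6 + 4 = 24.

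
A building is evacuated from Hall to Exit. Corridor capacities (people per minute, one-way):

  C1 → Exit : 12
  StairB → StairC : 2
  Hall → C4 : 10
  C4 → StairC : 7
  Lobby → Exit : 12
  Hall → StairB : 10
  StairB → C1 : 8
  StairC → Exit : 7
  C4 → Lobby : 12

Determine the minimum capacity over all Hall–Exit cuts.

Augment Hall→StairB→StairC→Exit: bottleneck 2, flow now 2.
Augment Hall→StairB→C1→Exit: bottleneck 8, flow now 10.
Augment Hall→C4→Lobby→Exit: bottleneck 10, flow now 20.
No augmenting path remains; maximum flow = 20.
By max-flow min-cut, the minimum cut capacity equals the max flow.
In the residual graph, reachable from Hall: {Hall}.
Min-cut edges: Hall→StairB (10), Hall→C4 (10); capacity 10 + 10 = 20.

20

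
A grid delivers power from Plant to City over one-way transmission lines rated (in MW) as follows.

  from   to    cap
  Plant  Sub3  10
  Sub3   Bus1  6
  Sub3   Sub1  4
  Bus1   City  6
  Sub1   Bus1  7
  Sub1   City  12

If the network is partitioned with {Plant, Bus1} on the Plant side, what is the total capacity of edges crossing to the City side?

16

Edges leaving {Plant, Bus1}: Plant→Sub3 (10), Bus1→City (6).
Cut capacity = 10 + 6 = 16.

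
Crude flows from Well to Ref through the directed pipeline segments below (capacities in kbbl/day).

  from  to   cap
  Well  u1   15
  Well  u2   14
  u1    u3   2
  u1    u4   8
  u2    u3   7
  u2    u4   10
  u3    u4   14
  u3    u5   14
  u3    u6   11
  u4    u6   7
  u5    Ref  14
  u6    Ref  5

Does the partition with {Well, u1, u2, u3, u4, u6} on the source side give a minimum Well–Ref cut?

Given cut capacity: 14 + 5 = 19.
Augment Well→u1→u3→u5→Ref: bottleneck 2, flow now 2.
Augment Well→u1→u4→u6→Ref: bottleneck 5, flow now 7.
Augment Well→u2→u3→u5→Ref: bottleneck 7, flow now 14.
No augmenting path remains; maximum flow = 14.
In the residual graph, reachable from Well: {Well, u1, u2, u4, u6}.
Min-cut edges: u1→u3 (2), u2→u3 (7), u6→Ref (5); capacity 2 + 7 + 5 = 14.
Cut capacity 19 exceeds the max flow 14, so it is not minimum.

No — its capacity is 19, but the minimum cut has capacity 14.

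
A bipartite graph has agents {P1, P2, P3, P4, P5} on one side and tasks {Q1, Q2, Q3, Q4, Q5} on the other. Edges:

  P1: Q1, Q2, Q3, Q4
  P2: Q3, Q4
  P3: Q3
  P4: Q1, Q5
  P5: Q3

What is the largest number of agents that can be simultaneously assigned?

4

Unit-capacity flow: source→left, listed edges, right→sink; max matching = max flow.
Augmenting path P1→Q1 (+1); matched 1.
Augmenting path P2→Q3 (+1); matched 2.
Augmenting path P4→Q5 (+1); matched 3.
Augmenting path P3→Q3→P2→Q4 (+1); matched 4.
No augmenting path remains; maximum matching = 4.
König certificate: {P1, P2, P4, Q3} is a vertex cover of size 4 (every listed pair touches it), so no matching can be larger.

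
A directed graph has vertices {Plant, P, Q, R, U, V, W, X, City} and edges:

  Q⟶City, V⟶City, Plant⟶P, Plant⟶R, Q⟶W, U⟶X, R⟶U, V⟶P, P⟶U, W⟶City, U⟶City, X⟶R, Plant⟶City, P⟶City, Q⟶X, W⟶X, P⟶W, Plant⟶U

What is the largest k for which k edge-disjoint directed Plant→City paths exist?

Assign every edge capacity 1; by Menger, the answer equals the max flow.
Path Plant→City (+1); total 1.
Path Plant→P→City (+1); total 2.
Path Plant→U→City (+1); total 3.
No residual Plant→City path; max flow = 3.
Certifying cut of size 3: {Plant→City, Plant→P, U→City}.

3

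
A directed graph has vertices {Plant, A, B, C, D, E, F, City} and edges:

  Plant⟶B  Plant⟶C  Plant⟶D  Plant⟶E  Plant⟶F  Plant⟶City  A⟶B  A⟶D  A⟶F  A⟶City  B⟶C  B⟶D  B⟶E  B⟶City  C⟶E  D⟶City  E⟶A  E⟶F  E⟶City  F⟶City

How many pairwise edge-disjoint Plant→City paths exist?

Assign every edge capacity 1; by Menger, the answer equals the max flow.
Path Plant→City (+1); total 1.
Path Plant→B→City (+1); total 2.
Path Plant→D→City (+1); total 3.
Path Plant→E→City (+1); total 4.
Path Plant→F→City (+1); total 5.
Path Plant→C→E→A→City (+1); total 6.
No residual Plant→City path; max flow = 6.
Certifying cut of size 6: {Plant→B, Plant→C, Plant→City, Plant→D, Plant→E, Plant→F}.

6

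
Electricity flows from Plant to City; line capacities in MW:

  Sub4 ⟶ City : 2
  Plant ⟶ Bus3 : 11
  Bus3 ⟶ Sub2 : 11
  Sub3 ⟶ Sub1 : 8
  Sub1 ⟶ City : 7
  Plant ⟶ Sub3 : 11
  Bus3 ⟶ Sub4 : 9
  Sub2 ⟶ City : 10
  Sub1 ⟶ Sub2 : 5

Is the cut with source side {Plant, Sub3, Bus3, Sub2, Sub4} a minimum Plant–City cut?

Given cut capacity: 8 + 10 + 2 = 20.
Augment Plant→Sub3→Sub1→City: bottleneck 7, flow now 7.
Augment Plant→Bus3→Sub2→City: bottleneck 10, flow now 17.
Augment Plant→Bus3→Sub4→City: bottleneck 1, flow now 18.
Augment Plant→Sub3→Sub1→Sub2→Bus3→Sub4→City: bottleneck 1, flow now 19. (uses reverse residual edge)
No augmenting path remains; maximum flow = 19.
In the residual graph, reachable from Plant: {Plant, Sub3}.
Min-cut edges: Plant→Bus3 (11), Sub3→Sub1 (8); capacity 11 + 8 = 19.
Cut capacity 20 exceeds the max flow 19, so it is not minimum.

No — its capacity is 20, but the minimum cut has capacity 19.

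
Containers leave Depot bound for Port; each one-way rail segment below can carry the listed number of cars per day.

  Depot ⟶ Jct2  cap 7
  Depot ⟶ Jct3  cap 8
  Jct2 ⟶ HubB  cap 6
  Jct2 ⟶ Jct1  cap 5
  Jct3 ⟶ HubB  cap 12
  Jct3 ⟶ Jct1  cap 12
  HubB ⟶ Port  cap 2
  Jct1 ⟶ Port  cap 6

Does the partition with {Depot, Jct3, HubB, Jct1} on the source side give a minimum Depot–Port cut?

Given cut capacity: 7 + 2 + 6 = 15.
Augment Depot→Jct2→HubB→Port: bottleneck 2, flow now 2.
Augment Depot→Jct2→Jct1→Port: bottleneck 5, flow now 7.
Augment Depot→Jct3→Jct1→Port: bottleneck 1, flow now 8.
No augmenting path remains; maximum flow = 8.
In the residual graph, reachable from Depot: {Depot, Jct2, Jct3, HubB, Jct1}.
Min-cut edges: HubB→Port (2), Jct1→Port (6); capacity 2 + 6 = 8.
Cut capacity 15 exceeds the max flow 8, so it is not minimum.

No — its capacity is 15, but the minimum cut has capacity 8.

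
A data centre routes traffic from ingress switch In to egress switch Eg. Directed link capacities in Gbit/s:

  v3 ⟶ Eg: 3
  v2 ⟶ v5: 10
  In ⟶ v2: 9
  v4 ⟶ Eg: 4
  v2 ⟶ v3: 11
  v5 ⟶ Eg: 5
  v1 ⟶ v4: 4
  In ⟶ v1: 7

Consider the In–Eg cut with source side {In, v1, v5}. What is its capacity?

Edges leaving {In, v1, v5}: In→v2 (9), v1→v4 (4), v5→Eg (5).
Cut capacity = 9 + 4 + 5 = 18.

18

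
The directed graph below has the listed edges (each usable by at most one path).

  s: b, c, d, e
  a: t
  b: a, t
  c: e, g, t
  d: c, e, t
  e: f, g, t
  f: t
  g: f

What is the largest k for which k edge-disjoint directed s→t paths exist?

Assign every edge capacity 1; by Menger, the answer equals the max flow.
Path s→b→t (+1); total 1.
Path s→c→t (+1); total 2.
Path s→d→t (+1); total 3.
Path s→e→t (+1); total 4.
No residual s→t path; max flow = 4.
Certifying cut of size 4: {s→b, s→c, s→d, s→e}.

4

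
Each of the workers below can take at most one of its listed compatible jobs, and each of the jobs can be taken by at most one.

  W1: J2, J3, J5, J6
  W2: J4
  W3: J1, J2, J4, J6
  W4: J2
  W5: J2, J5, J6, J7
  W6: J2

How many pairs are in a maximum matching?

5

Unit-capacity flow: source→left, listed edges, right→sink; max matching = max flow.
Augmenting path W1→J2 (+1); matched 1.
Augmenting path W2→J4 (+1); matched 2.
Augmenting path W3→J1 (+1); matched 3.
Augmenting path W5→J5 (+1); matched 4.
Augmenting path W4→J2→W1→J3 (+1); matched 5.
No augmenting path remains; maximum matching = 5.
König certificate: {W1, W2, W3, W5, J2} is a vertex cover of size 5 (every listed pair touches it), so no matching can be larger.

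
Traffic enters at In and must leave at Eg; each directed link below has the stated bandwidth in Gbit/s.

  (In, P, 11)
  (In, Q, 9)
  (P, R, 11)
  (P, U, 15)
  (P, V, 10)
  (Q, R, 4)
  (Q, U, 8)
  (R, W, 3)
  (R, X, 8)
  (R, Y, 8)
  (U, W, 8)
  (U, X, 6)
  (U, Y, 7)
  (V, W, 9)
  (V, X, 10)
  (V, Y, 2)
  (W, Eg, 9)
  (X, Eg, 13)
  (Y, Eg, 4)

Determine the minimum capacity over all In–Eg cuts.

20

Augment In→P→R→W→Eg: bottleneck 3, flow now 3.
Augment In→P→R→X→Eg: bottleneck 8, flow now 11.
Augment In→Q→R→Y→Eg: bottleneck 4, flow now 15.
Augment In→Q→U→W→Eg: bottleneck 5, flow now 20.
No augmenting path remains; maximum flow = 20.
By max-flow min-cut, the minimum cut capacity equals the max flow.
In the residual graph, reachable from In: {In}.
Min-cut edges: In→P (11), In→Q (9); capacity 11 + 9 = 20.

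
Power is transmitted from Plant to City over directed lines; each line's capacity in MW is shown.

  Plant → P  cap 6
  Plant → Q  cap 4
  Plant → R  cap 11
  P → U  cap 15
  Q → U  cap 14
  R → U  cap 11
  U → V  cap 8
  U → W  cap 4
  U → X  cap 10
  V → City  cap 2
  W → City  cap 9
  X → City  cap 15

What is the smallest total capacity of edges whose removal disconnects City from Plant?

Augment Plant→P→U→V→City: bottleneck 2, flow now 2.
Augment Plant→P→U→W→City: bottleneck 4, flow now 6.
Augment Plant→Q→U→X→City: bottleneck 4, flow now 10.
Augment Plant→R→U→X→City: bottleneck 6, flow now 16.
No augmenting path remains; maximum flow = 16.
By max-flow min-cut, the minimum cut capacity equals the max flow.
In the residual graph, reachable from Plant: {Plant, P, Q, R, U, V}.
Min-cut edges: U→W (4), U→X (10), V→City (2); capacity 4 + 10 + 2 = 16.

16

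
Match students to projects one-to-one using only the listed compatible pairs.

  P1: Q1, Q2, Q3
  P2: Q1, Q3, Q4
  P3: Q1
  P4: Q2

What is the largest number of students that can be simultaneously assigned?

Unit-capacity flow: source→left, listed edges, right→sink; max matching = max flow.
Augmenting path P1→Q1 (+1); matched 1.
Augmenting path P2→Q3 (+1); matched 2.
Augmenting path P4→Q2 (+1); matched 3.
Augmenting path P3→Q1→P1→Q3→P2→Q4 (+1); matched 4.
No augmenting path remains; maximum matching = 4.
König certificate: {P1, P2, P3, P4} is a vertex cover of size 4 (every listed pair touches it), so no matching can be larger.

4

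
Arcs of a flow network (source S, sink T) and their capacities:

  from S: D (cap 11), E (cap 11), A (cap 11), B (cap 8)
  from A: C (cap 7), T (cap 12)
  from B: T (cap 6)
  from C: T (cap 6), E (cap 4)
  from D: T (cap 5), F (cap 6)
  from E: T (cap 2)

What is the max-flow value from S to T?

Augment S→A→T: bottleneck 11, flow now 11.
Augment S→B→T: bottleneck 6, flow now 17.
Augment S→D→T: bottleneck 5, flow now 22.
Augment S→E→T: bottleneck 2, flow now 24.
No augmenting path remains; maximum flow = 24.
In the residual graph, reachable from S: {S, B, D, E, F}.
Min-cut edges: S→A (11), B→T (6), D→T (5), E→T (2); capacity 11 + 6 + 5 + 2 = 24.
This cut is saturated, so no flow can exceed 24.

24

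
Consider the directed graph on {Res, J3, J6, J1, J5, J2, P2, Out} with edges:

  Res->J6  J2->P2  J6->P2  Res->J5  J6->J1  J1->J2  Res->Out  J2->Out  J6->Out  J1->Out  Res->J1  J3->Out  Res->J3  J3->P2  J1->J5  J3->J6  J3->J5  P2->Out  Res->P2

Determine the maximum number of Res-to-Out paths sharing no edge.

Assign every edge capacity 1; by Menger, the answer equals the max flow.
Path Res→Out (+1); total 1.
Path Res→J3→Out (+1); total 2.
Path Res→J6→Out (+1); total 3.
Path Res→J1→Out (+1); total 4.
Path Res→P2→Out (+1); total 5.
No residual Res→Out path; max flow = 5.
Certifying cut of size 5: {Res→J1, Res→J3, Res→J6, Res→Out, Res→P2}.

5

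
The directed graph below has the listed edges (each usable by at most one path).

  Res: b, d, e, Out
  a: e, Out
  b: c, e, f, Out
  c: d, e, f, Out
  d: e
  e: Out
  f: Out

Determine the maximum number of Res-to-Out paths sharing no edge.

3

Assign every edge capacity 1; by Menger, the answer equals the max flow.
Path Res→Out (+1); total 1.
Path Res→b→Out (+1); total 2.
Path Res→e→Out (+1); total 3.
No residual Res→Out path; max flow = 3.
Certifying cut of size 3: {Res→Out, Res→b, e→Out}.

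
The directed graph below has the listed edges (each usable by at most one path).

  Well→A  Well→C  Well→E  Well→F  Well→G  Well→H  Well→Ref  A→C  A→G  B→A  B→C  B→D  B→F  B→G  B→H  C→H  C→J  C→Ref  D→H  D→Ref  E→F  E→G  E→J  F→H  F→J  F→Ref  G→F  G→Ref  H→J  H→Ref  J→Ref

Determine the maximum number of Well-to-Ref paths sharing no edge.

Assign every edge capacity 1; by Menger, the answer equals the max flow.
Path Well→Ref (+1); total 1.
Path Well→C→Ref (+1); total 2.
Path Well→F→Ref (+1); total 3.
Path Well→G→Ref (+1); total 4.
Path Well→H→Ref (+1); total 5.
Path Well→E→J→Ref (+1); total 6.
No residual Well→Ref path; max flow = 6.
Certifying cut of size 6: {C→Ref, F→Ref, G→Ref, H→Ref, J→Ref, Well→Ref}.

6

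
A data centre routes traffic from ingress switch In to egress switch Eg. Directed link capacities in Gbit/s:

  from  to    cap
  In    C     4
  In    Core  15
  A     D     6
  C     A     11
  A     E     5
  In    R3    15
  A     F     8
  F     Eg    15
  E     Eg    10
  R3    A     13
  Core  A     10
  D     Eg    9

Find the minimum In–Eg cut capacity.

Augment In→Core→A→F→Eg: bottleneck 8, flow now 8.
Augment In→Core→A→D→Eg: bottleneck 2, flow now 10.
Augment In→C→A→D→Eg: bottleneck 4, flow now 14.
Augment In→R3→A→E→Eg: bottleneck 5, flow now 19.
No augmenting path remains; maximum flow = 19.
By max-flow min-cut, the minimum cut capacity equals the max flow.
In the residual graph, reachable from In: {In, Core, C, R3, A}.
Min-cut edges: A→F (8), A→D (6), A→E (5); capacity 8 + 6 + 5 = 19.

19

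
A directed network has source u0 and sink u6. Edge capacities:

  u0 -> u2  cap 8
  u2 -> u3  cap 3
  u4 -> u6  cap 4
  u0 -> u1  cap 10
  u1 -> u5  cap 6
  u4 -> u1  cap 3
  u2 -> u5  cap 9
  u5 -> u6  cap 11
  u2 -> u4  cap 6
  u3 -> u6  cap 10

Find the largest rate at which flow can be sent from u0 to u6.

14

Augment u0→u1→u5→u6: bottleneck 6, flow now 6.
Augment u0→u2→u3→u6: bottleneck 3, flow now 9.
Augment u0→u2→u4→u6: bottleneck 4, flow now 13.
Augment u0→u2→u5→u6: bottleneck 1, flow now 14.
No augmenting path remains; maximum flow = 14.
In the residual graph, reachable from u0: {u0, u1}.
Min-cut edges: u0→u2 (8), u1→u5 (6); capacity 8 + 6 = 14.
This cut is saturated, so no flow can exceed 14.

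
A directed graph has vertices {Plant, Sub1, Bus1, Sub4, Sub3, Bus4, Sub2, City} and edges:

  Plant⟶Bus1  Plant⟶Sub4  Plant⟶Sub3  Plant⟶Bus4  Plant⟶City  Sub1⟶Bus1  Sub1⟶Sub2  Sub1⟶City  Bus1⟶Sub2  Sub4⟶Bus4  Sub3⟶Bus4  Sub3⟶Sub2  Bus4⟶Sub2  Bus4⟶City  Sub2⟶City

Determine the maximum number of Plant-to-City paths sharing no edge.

3

Assign every edge capacity 1; by Menger, the answer equals the max flow.
Path Plant→City (+1); total 1.
Path Plant→Bus4→City (+1); total 2.
Path Plant→Bus1→Sub2→City (+1); total 3.
No residual Plant→City path; max flow = 3.
Certifying cut of size 3: {Bus4→City, Plant→City, Sub2→City}.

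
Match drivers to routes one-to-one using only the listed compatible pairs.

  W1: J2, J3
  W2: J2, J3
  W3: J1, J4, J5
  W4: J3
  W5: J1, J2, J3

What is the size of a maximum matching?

Unit-capacity flow: source→left, listed edges, right→sink; max matching = max flow.
Augmenting path W1→J2 (+1); matched 1.
Augmenting path W2→J3 (+1); matched 2.
Augmenting path W3→J1 (+1); matched 3.
Augmenting path W5→J1→W3→J4 (+1); matched 4.
No augmenting path remains; maximum matching = 4.
König certificate: {W3, W5, J2, J3} is a vertex cover of size 4 (every listed pair touches it), so no matching can be larger.

4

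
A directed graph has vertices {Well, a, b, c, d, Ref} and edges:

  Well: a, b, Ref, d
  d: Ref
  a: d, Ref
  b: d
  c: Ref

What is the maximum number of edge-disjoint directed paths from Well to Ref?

3

Assign every edge capacity 1; by Menger, the answer equals the max flow.
Path Well→Ref (+1); total 1.
Path Well→a→Ref (+1); total 2.
Path Well→d→Ref (+1); total 3.
No residual Well→Ref path; max flow = 3.
Certifying cut of size 3: {Well→Ref, Well→a, d→Ref}.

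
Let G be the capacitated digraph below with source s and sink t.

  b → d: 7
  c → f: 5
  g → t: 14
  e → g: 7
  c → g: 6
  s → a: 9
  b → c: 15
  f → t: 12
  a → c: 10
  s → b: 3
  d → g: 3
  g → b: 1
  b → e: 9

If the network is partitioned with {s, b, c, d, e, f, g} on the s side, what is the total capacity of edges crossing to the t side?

Edges leaving {s, b, c, d, e, f, g}: s→a (9), f→t (12), g→t (14).
Cut capacity = 9 + 12 + 14 = 35.

35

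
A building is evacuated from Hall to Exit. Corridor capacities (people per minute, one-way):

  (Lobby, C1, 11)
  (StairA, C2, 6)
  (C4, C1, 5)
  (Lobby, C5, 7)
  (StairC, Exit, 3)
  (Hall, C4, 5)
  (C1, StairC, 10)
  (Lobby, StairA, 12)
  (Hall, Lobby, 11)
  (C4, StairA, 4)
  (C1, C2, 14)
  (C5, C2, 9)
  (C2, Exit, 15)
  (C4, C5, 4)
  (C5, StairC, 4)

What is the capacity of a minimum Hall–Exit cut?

Augment Hall→C4→C5→StairC→Exit: bottleneck 3, flow now 3.
Augment Hall→C4→C5→C2→Exit: bottleneck 1, flow now 4.
Augment Hall→C4→StairA→C2→Exit: bottleneck 1, flow now 5.
Augment Hall→Lobby→C5→C2→Exit: bottleneck 7, flow now 12.
Augment Hall→Lobby→StairA→C2→Exit: bottleneck 4, flow now 16.
No augmenting path remains; maximum flow = 16.
By max-flow min-cut, the minimum cut capacity equals the max flow.
In the residual graph, reachable from Hall: {Hall}.
Min-cut edges: Hall→C4 (5), Hall→Lobby (11); capacity 5 + 11 = 16.

16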